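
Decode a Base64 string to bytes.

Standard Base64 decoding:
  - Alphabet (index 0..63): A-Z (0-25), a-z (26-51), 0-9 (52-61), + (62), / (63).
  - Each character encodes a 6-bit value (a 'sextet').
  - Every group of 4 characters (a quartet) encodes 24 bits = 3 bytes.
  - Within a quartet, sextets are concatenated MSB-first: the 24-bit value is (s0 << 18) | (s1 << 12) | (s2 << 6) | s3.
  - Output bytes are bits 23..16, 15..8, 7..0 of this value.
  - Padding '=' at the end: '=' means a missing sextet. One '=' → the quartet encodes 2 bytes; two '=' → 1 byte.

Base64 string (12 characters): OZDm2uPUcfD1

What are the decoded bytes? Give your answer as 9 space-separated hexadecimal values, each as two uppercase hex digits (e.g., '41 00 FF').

After char 0 ('O'=14): chars_in_quartet=1 acc=0xE bytes_emitted=0
After char 1 ('Z'=25): chars_in_quartet=2 acc=0x399 bytes_emitted=0
After char 2 ('D'=3): chars_in_quartet=3 acc=0xE643 bytes_emitted=0
After char 3 ('m'=38): chars_in_quartet=4 acc=0x3990E6 -> emit 39 90 E6, reset; bytes_emitted=3
After char 4 ('2'=54): chars_in_quartet=1 acc=0x36 bytes_emitted=3
After char 5 ('u'=46): chars_in_quartet=2 acc=0xDAE bytes_emitted=3
After char 6 ('P'=15): chars_in_quartet=3 acc=0x36B8F bytes_emitted=3
After char 7 ('U'=20): chars_in_quartet=4 acc=0xDAE3D4 -> emit DA E3 D4, reset; bytes_emitted=6
After char 8 ('c'=28): chars_in_quartet=1 acc=0x1C bytes_emitted=6
After char 9 ('f'=31): chars_in_quartet=2 acc=0x71F bytes_emitted=6
After char 10 ('D'=3): chars_in_quartet=3 acc=0x1C7C3 bytes_emitted=6
After char 11 ('1'=53): chars_in_quartet=4 acc=0x71F0F5 -> emit 71 F0 F5, reset; bytes_emitted=9

Answer: 39 90 E6 DA E3 D4 71 F0 F5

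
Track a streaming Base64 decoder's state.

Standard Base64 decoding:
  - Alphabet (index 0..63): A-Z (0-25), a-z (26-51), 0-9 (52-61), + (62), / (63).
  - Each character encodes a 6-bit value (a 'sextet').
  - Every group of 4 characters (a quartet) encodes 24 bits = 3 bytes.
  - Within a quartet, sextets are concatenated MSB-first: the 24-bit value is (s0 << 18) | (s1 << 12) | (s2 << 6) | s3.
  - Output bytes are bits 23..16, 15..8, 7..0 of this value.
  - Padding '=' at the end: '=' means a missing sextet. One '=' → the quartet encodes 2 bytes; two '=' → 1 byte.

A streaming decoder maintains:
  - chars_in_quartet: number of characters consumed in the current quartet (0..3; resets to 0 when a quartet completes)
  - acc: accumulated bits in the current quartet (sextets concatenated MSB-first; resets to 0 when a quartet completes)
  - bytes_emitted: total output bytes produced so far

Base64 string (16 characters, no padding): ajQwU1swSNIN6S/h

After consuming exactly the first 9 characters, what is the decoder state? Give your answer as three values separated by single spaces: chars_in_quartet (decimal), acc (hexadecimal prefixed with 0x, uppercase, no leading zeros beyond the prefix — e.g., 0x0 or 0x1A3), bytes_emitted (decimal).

Answer: 1 0x12 6

Derivation:
After char 0 ('a'=26): chars_in_quartet=1 acc=0x1A bytes_emitted=0
After char 1 ('j'=35): chars_in_quartet=2 acc=0x6A3 bytes_emitted=0
After char 2 ('Q'=16): chars_in_quartet=3 acc=0x1A8D0 bytes_emitted=0
After char 3 ('w'=48): chars_in_quartet=4 acc=0x6A3430 -> emit 6A 34 30, reset; bytes_emitted=3
After char 4 ('U'=20): chars_in_quartet=1 acc=0x14 bytes_emitted=3
After char 5 ('1'=53): chars_in_quartet=2 acc=0x535 bytes_emitted=3
After char 6 ('s'=44): chars_in_quartet=3 acc=0x14D6C bytes_emitted=3
After char 7 ('w'=48): chars_in_quartet=4 acc=0x535B30 -> emit 53 5B 30, reset; bytes_emitted=6
After char 8 ('S'=18): chars_in_quartet=1 acc=0x12 bytes_emitted=6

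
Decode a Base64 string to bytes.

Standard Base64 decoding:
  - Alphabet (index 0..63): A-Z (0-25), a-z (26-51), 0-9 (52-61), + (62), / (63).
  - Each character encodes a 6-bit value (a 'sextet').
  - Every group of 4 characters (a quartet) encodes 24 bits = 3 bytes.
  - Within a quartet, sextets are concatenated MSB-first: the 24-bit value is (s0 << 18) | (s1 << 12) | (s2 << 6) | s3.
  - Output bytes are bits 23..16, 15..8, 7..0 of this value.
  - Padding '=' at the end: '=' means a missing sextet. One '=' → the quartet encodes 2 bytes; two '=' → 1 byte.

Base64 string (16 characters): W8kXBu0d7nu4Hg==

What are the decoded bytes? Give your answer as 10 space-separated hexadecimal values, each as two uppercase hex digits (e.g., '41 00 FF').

Answer: 5B C9 17 06 ED 1D EE 7B B8 1E

Derivation:
After char 0 ('W'=22): chars_in_quartet=1 acc=0x16 bytes_emitted=0
After char 1 ('8'=60): chars_in_quartet=2 acc=0x5BC bytes_emitted=0
After char 2 ('k'=36): chars_in_quartet=3 acc=0x16F24 bytes_emitted=0
After char 3 ('X'=23): chars_in_quartet=4 acc=0x5BC917 -> emit 5B C9 17, reset; bytes_emitted=3
After char 4 ('B'=1): chars_in_quartet=1 acc=0x1 bytes_emitted=3
After char 5 ('u'=46): chars_in_quartet=2 acc=0x6E bytes_emitted=3
After char 6 ('0'=52): chars_in_quartet=3 acc=0x1BB4 bytes_emitted=3
After char 7 ('d'=29): chars_in_quartet=4 acc=0x6ED1D -> emit 06 ED 1D, reset; bytes_emitted=6
After char 8 ('7'=59): chars_in_quartet=1 acc=0x3B bytes_emitted=6
After char 9 ('n'=39): chars_in_quartet=2 acc=0xEE7 bytes_emitted=6
After char 10 ('u'=46): chars_in_quartet=3 acc=0x3B9EE bytes_emitted=6
After char 11 ('4'=56): chars_in_quartet=4 acc=0xEE7BB8 -> emit EE 7B B8, reset; bytes_emitted=9
After char 12 ('H'=7): chars_in_quartet=1 acc=0x7 bytes_emitted=9
After char 13 ('g'=32): chars_in_quartet=2 acc=0x1E0 bytes_emitted=9
Padding '==': partial quartet acc=0x1E0 -> emit 1E; bytes_emitted=10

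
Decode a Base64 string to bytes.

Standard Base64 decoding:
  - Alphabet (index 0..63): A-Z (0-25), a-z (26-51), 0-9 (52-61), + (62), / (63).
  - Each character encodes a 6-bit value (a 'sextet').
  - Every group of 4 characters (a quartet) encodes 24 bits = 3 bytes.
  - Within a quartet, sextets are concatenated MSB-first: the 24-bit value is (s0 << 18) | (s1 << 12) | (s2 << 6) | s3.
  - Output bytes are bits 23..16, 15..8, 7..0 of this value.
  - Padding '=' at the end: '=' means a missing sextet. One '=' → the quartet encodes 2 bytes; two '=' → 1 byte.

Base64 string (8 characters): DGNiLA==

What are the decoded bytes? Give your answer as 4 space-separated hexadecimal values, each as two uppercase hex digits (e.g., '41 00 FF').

After char 0 ('D'=3): chars_in_quartet=1 acc=0x3 bytes_emitted=0
After char 1 ('G'=6): chars_in_quartet=2 acc=0xC6 bytes_emitted=0
After char 2 ('N'=13): chars_in_quartet=3 acc=0x318D bytes_emitted=0
After char 3 ('i'=34): chars_in_quartet=4 acc=0xC6362 -> emit 0C 63 62, reset; bytes_emitted=3
After char 4 ('L'=11): chars_in_quartet=1 acc=0xB bytes_emitted=3
After char 5 ('A'=0): chars_in_quartet=2 acc=0x2C0 bytes_emitted=3
Padding '==': partial quartet acc=0x2C0 -> emit 2C; bytes_emitted=4

Answer: 0C 63 62 2C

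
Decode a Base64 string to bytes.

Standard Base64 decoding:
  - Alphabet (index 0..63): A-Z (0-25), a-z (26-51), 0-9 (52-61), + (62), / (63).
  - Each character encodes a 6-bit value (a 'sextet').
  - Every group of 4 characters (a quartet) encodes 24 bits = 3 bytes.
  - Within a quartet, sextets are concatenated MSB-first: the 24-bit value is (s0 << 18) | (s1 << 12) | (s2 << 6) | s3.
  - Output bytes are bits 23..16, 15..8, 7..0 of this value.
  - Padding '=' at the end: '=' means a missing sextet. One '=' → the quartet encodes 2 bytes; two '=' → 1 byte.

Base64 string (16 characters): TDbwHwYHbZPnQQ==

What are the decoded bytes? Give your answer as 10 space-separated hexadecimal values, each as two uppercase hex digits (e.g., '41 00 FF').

Answer: 4C 36 F0 1F 06 07 6D 93 E7 41

Derivation:
After char 0 ('T'=19): chars_in_quartet=1 acc=0x13 bytes_emitted=0
After char 1 ('D'=3): chars_in_quartet=2 acc=0x4C3 bytes_emitted=0
After char 2 ('b'=27): chars_in_quartet=3 acc=0x130DB bytes_emitted=0
After char 3 ('w'=48): chars_in_quartet=4 acc=0x4C36F0 -> emit 4C 36 F0, reset; bytes_emitted=3
After char 4 ('H'=7): chars_in_quartet=1 acc=0x7 bytes_emitted=3
After char 5 ('w'=48): chars_in_quartet=2 acc=0x1F0 bytes_emitted=3
After char 6 ('Y'=24): chars_in_quartet=3 acc=0x7C18 bytes_emitted=3
After char 7 ('H'=7): chars_in_quartet=4 acc=0x1F0607 -> emit 1F 06 07, reset; bytes_emitted=6
After char 8 ('b'=27): chars_in_quartet=1 acc=0x1B bytes_emitted=6
After char 9 ('Z'=25): chars_in_quartet=2 acc=0x6D9 bytes_emitted=6
After char 10 ('P'=15): chars_in_quartet=3 acc=0x1B64F bytes_emitted=6
After char 11 ('n'=39): chars_in_quartet=4 acc=0x6D93E7 -> emit 6D 93 E7, reset; bytes_emitted=9
After char 12 ('Q'=16): chars_in_quartet=1 acc=0x10 bytes_emitted=9
After char 13 ('Q'=16): chars_in_quartet=2 acc=0x410 bytes_emitted=9
Padding '==': partial quartet acc=0x410 -> emit 41; bytes_emitted=10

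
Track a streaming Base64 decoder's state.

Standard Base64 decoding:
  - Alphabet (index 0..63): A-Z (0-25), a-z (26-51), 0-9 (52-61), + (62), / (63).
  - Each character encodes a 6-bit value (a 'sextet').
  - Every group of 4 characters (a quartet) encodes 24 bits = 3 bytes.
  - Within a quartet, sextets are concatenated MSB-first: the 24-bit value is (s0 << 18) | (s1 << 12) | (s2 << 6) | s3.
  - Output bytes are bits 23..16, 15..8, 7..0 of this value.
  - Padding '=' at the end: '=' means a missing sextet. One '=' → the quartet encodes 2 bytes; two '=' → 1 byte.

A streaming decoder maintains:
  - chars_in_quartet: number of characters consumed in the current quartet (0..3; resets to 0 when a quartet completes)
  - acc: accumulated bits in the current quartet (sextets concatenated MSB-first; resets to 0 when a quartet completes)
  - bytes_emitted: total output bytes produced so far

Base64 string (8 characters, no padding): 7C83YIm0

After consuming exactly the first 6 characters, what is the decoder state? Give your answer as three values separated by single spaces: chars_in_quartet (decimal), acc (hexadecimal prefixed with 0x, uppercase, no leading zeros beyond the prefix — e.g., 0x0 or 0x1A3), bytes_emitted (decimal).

After char 0 ('7'=59): chars_in_quartet=1 acc=0x3B bytes_emitted=0
After char 1 ('C'=2): chars_in_quartet=2 acc=0xEC2 bytes_emitted=0
After char 2 ('8'=60): chars_in_quartet=3 acc=0x3B0BC bytes_emitted=0
After char 3 ('3'=55): chars_in_quartet=4 acc=0xEC2F37 -> emit EC 2F 37, reset; bytes_emitted=3
After char 4 ('Y'=24): chars_in_quartet=1 acc=0x18 bytes_emitted=3
After char 5 ('I'=8): chars_in_quartet=2 acc=0x608 bytes_emitted=3

Answer: 2 0x608 3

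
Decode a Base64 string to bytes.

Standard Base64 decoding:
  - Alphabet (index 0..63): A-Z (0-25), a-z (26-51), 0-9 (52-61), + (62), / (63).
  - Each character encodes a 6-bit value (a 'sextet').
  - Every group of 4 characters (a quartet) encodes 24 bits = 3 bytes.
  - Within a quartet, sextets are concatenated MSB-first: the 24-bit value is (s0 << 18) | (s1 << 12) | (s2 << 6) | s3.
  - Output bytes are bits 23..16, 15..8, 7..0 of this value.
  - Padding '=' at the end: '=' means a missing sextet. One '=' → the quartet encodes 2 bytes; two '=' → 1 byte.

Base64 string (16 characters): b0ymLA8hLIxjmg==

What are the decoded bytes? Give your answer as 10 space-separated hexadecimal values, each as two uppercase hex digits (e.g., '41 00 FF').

Answer: 6F 4C A6 2C 0F 21 2C 8C 63 9A

Derivation:
After char 0 ('b'=27): chars_in_quartet=1 acc=0x1B bytes_emitted=0
After char 1 ('0'=52): chars_in_quartet=2 acc=0x6F4 bytes_emitted=0
After char 2 ('y'=50): chars_in_quartet=3 acc=0x1BD32 bytes_emitted=0
After char 3 ('m'=38): chars_in_quartet=4 acc=0x6F4CA6 -> emit 6F 4C A6, reset; bytes_emitted=3
After char 4 ('L'=11): chars_in_quartet=1 acc=0xB bytes_emitted=3
After char 5 ('A'=0): chars_in_quartet=2 acc=0x2C0 bytes_emitted=3
After char 6 ('8'=60): chars_in_quartet=3 acc=0xB03C bytes_emitted=3
After char 7 ('h'=33): chars_in_quartet=4 acc=0x2C0F21 -> emit 2C 0F 21, reset; bytes_emitted=6
After char 8 ('L'=11): chars_in_quartet=1 acc=0xB bytes_emitted=6
After char 9 ('I'=8): chars_in_quartet=2 acc=0x2C8 bytes_emitted=6
After char 10 ('x'=49): chars_in_quartet=3 acc=0xB231 bytes_emitted=6
After char 11 ('j'=35): chars_in_quartet=4 acc=0x2C8C63 -> emit 2C 8C 63, reset; bytes_emitted=9
After char 12 ('m'=38): chars_in_quartet=1 acc=0x26 bytes_emitted=9
After char 13 ('g'=32): chars_in_quartet=2 acc=0x9A0 bytes_emitted=9
Padding '==': partial quartet acc=0x9A0 -> emit 9A; bytes_emitted=10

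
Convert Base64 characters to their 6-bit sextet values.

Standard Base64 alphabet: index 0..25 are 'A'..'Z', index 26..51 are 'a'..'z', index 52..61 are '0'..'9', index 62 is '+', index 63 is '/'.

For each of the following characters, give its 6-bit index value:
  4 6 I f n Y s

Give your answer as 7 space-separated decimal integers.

Answer: 56 58 8 31 39 24 44

Derivation:
'4': 0..9 range, 52 + ord('4') − ord('0') = 56
'6': 0..9 range, 52 + ord('6') − ord('0') = 58
'I': A..Z range, ord('I') − ord('A') = 8
'f': a..z range, 26 + ord('f') − ord('a') = 31
'n': a..z range, 26 + ord('n') − ord('a') = 39
'Y': A..Z range, ord('Y') − ord('A') = 24
's': a..z range, 26 + ord('s') − ord('a') = 44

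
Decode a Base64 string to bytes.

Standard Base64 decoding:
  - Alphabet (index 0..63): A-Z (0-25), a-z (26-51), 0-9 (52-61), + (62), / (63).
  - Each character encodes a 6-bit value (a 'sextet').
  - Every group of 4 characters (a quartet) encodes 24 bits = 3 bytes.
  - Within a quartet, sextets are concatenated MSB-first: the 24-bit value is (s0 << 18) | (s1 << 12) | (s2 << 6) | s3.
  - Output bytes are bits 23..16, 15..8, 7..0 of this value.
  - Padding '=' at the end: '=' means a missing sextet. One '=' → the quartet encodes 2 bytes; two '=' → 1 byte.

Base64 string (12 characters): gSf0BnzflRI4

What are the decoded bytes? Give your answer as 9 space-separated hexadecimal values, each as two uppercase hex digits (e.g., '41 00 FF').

After char 0 ('g'=32): chars_in_quartet=1 acc=0x20 bytes_emitted=0
After char 1 ('S'=18): chars_in_quartet=2 acc=0x812 bytes_emitted=0
After char 2 ('f'=31): chars_in_quartet=3 acc=0x2049F bytes_emitted=0
After char 3 ('0'=52): chars_in_quartet=4 acc=0x8127F4 -> emit 81 27 F4, reset; bytes_emitted=3
After char 4 ('B'=1): chars_in_quartet=1 acc=0x1 bytes_emitted=3
After char 5 ('n'=39): chars_in_quartet=2 acc=0x67 bytes_emitted=3
After char 6 ('z'=51): chars_in_quartet=3 acc=0x19F3 bytes_emitted=3
After char 7 ('f'=31): chars_in_quartet=4 acc=0x67CDF -> emit 06 7C DF, reset; bytes_emitted=6
After char 8 ('l'=37): chars_in_quartet=1 acc=0x25 bytes_emitted=6
After char 9 ('R'=17): chars_in_quartet=2 acc=0x951 bytes_emitted=6
After char 10 ('I'=8): chars_in_quartet=3 acc=0x25448 bytes_emitted=6
After char 11 ('4'=56): chars_in_quartet=4 acc=0x951238 -> emit 95 12 38, reset; bytes_emitted=9

Answer: 81 27 F4 06 7C DF 95 12 38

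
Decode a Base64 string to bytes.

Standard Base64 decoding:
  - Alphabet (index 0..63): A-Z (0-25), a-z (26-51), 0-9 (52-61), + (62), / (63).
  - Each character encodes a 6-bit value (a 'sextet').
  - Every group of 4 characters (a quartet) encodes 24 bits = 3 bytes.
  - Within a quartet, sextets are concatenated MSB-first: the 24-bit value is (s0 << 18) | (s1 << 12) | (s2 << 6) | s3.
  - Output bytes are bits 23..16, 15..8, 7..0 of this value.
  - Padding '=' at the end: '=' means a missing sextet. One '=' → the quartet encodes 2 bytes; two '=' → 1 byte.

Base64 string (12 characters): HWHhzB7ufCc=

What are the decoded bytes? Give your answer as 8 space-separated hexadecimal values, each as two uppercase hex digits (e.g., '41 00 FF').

After char 0 ('H'=7): chars_in_quartet=1 acc=0x7 bytes_emitted=0
After char 1 ('W'=22): chars_in_quartet=2 acc=0x1D6 bytes_emitted=0
After char 2 ('H'=7): chars_in_quartet=3 acc=0x7587 bytes_emitted=0
After char 3 ('h'=33): chars_in_quartet=4 acc=0x1D61E1 -> emit 1D 61 E1, reset; bytes_emitted=3
After char 4 ('z'=51): chars_in_quartet=1 acc=0x33 bytes_emitted=3
After char 5 ('B'=1): chars_in_quartet=2 acc=0xCC1 bytes_emitted=3
After char 6 ('7'=59): chars_in_quartet=3 acc=0x3307B bytes_emitted=3
After char 7 ('u'=46): chars_in_quartet=4 acc=0xCC1EEE -> emit CC 1E EE, reset; bytes_emitted=6
After char 8 ('f'=31): chars_in_quartet=1 acc=0x1F bytes_emitted=6
After char 9 ('C'=2): chars_in_quartet=2 acc=0x7C2 bytes_emitted=6
After char 10 ('c'=28): chars_in_quartet=3 acc=0x1F09C bytes_emitted=6
Padding '=': partial quartet acc=0x1F09C -> emit 7C 27; bytes_emitted=8

Answer: 1D 61 E1 CC 1E EE 7C 27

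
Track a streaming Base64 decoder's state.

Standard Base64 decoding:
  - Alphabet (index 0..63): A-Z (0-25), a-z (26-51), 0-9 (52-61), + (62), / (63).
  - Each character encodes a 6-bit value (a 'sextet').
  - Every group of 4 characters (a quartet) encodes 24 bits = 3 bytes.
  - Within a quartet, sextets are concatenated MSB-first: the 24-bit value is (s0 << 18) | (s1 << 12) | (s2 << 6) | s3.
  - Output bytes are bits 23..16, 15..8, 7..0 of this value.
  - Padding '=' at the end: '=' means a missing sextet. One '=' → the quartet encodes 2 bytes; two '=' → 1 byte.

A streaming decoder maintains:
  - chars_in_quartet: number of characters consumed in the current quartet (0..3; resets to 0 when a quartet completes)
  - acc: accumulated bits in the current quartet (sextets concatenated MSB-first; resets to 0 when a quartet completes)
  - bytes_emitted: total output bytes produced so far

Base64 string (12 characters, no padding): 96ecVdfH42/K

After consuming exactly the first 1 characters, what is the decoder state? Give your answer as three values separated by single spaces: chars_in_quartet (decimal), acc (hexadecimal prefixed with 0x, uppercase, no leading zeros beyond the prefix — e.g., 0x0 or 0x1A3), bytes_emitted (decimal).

After char 0 ('9'=61): chars_in_quartet=1 acc=0x3D bytes_emitted=0

Answer: 1 0x3D 0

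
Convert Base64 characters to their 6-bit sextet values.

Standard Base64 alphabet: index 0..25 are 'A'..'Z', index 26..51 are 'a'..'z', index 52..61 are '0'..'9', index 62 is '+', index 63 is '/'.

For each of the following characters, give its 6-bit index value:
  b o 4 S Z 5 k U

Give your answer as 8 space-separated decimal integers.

'b': a..z range, 26 + ord('b') − ord('a') = 27
'o': a..z range, 26 + ord('o') − ord('a') = 40
'4': 0..9 range, 52 + ord('4') − ord('0') = 56
'S': A..Z range, ord('S') − ord('A') = 18
'Z': A..Z range, ord('Z') − ord('A') = 25
'5': 0..9 range, 52 + ord('5') − ord('0') = 57
'k': a..z range, 26 + ord('k') − ord('a') = 36
'U': A..Z range, ord('U') − ord('A') = 20

Answer: 27 40 56 18 25 57 36 20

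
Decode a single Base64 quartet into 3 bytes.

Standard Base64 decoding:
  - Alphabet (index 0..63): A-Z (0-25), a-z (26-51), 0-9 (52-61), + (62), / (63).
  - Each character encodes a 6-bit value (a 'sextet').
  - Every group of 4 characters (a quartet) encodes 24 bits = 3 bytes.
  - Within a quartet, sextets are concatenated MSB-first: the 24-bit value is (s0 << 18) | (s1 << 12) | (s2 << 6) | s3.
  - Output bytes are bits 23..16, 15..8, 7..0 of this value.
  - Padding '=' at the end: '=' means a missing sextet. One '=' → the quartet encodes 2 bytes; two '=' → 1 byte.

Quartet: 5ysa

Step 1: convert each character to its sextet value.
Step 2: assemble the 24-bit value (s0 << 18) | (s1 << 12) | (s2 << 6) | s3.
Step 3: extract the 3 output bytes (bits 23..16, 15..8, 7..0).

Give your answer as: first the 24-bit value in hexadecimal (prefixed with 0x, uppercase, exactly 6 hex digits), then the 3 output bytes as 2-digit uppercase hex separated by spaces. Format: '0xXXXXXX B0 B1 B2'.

Answer: 0xE72B1A E7 2B 1A

Derivation:
Sextets: 5=57, y=50, s=44, a=26
24-bit: (57<<18) | (50<<12) | (44<<6) | 26
      = 0xE40000 | 0x032000 | 0x000B00 | 0x00001A
      = 0xE72B1A
Bytes: (v>>16)&0xFF=E7, (v>>8)&0xFF=2B, v&0xFF=1A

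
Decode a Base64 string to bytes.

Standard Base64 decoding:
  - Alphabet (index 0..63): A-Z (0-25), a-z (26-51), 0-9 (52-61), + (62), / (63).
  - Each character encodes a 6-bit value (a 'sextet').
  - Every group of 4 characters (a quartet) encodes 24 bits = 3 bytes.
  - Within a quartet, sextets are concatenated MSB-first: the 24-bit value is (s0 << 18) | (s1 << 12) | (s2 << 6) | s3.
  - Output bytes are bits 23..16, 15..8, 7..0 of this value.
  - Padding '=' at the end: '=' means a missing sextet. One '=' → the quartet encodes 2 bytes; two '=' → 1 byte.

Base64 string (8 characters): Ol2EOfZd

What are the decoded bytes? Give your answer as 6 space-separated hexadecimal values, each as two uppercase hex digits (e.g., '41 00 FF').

Answer: 3A 5D 84 39 F6 5D

Derivation:
After char 0 ('O'=14): chars_in_quartet=1 acc=0xE bytes_emitted=0
After char 1 ('l'=37): chars_in_quartet=2 acc=0x3A5 bytes_emitted=0
After char 2 ('2'=54): chars_in_quartet=3 acc=0xE976 bytes_emitted=0
After char 3 ('E'=4): chars_in_quartet=4 acc=0x3A5D84 -> emit 3A 5D 84, reset; bytes_emitted=3
After char 4 ('O'=14): chars_in_quartet=1 acc=0xE bytes_emitted=3
After char 5 ('f'=31): chars_in_quartet=2 acc=0x39F bytes_emitted=3
After char 6 ('Z'=25): chars_in_quartet=3 acc=0xE7D9 bytes_emitted=3
After char 7 ('d'=29): chars_in_quartet=4 acc=0x39F65D -> emit 39 F6 5D, reset; bytes_emitted=6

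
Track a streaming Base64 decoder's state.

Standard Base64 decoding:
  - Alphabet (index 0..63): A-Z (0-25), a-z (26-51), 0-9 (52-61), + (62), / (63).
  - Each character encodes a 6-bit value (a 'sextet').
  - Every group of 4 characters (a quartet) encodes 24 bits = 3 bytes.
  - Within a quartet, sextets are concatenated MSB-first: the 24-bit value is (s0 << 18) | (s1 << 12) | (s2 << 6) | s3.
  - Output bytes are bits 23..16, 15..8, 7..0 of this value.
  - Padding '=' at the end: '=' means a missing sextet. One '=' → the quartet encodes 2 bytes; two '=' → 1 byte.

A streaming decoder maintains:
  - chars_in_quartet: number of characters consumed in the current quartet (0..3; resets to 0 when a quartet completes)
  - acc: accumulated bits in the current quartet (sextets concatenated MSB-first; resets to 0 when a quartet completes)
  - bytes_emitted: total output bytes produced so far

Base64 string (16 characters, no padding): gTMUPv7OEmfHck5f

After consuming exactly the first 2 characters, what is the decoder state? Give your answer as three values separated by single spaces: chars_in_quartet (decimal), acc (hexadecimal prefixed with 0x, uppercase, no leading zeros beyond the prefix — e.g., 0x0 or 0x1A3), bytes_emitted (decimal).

Answer: 2 0x813 0

Derivation:
After char 0 ('g'=32): chars_in_quartet=1 acc=0x20 bytes_emitted=0
After char 1 ('T'=19): chars_in_quartet=2 acc=0x813 bytes_emitted=0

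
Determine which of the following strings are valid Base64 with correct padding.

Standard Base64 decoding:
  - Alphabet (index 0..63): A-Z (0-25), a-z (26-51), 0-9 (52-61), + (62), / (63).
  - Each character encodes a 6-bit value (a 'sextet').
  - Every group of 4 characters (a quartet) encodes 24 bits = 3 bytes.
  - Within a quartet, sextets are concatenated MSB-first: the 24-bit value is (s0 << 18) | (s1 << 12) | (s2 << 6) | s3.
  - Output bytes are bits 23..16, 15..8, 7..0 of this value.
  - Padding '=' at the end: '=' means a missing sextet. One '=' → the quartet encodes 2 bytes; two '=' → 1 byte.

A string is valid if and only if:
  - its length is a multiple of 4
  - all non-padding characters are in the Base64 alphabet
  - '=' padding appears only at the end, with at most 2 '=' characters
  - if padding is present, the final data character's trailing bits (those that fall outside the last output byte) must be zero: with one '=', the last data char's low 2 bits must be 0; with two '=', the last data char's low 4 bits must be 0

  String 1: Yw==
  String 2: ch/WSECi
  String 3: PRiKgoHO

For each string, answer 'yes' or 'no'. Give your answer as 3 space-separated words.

String 1: 'Yw==' → valid
String 2: 'ch/WSECi' → valid
String 3: 'PRiKgoHO' → valid

Answer: yes yes yes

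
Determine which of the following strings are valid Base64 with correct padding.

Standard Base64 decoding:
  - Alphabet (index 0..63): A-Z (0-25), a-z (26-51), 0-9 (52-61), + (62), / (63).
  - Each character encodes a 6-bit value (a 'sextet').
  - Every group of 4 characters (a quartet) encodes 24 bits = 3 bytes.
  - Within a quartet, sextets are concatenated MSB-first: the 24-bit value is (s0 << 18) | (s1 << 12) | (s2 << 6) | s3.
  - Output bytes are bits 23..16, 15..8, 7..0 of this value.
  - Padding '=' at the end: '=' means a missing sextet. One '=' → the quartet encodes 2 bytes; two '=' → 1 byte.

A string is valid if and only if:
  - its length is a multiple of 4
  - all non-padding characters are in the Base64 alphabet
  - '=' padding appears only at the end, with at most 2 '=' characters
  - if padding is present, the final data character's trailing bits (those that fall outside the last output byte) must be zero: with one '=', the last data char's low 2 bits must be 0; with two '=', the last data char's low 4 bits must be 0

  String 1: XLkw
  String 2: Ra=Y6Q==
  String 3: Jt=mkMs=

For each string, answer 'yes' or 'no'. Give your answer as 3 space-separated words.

Answer: yes no no

Derivation:
String 1: 'XLkw' → valid
String 2: 'Ra=Y6Q==' → invalid (bad char(s): ['=']; '=' in middle)
String 3: 'Jt=mkMs=' → invalid (bad char(s): ['=']; '=' in middle)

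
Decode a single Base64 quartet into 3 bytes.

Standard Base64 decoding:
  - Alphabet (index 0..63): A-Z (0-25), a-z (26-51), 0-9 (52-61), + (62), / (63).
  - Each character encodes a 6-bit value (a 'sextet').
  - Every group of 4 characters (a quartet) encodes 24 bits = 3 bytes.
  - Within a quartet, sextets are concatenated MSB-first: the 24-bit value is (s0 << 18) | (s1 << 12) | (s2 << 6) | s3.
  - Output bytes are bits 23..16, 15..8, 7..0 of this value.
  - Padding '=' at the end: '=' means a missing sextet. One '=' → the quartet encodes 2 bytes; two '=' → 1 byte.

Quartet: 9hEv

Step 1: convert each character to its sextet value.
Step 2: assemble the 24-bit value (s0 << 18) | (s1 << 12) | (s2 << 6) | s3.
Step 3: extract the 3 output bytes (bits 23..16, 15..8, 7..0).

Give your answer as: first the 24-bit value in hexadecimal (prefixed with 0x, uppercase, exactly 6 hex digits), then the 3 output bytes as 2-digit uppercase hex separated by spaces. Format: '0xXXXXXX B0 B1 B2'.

Answer: 0xF6112F F6 11 2F

Derivation:
Sextets: 9=61, h=33, E=4, v=47
24-bit: (61<<18) | (33<<12) | (4<<6) | 47
      = 0xF40000 | 0x021000 | 0x000100 | 0x00002F
      = 0xF6112F
Bytes: (v>>16)&0xFF=F6, (v>>8)&0xFF=11, v&0xFF=2F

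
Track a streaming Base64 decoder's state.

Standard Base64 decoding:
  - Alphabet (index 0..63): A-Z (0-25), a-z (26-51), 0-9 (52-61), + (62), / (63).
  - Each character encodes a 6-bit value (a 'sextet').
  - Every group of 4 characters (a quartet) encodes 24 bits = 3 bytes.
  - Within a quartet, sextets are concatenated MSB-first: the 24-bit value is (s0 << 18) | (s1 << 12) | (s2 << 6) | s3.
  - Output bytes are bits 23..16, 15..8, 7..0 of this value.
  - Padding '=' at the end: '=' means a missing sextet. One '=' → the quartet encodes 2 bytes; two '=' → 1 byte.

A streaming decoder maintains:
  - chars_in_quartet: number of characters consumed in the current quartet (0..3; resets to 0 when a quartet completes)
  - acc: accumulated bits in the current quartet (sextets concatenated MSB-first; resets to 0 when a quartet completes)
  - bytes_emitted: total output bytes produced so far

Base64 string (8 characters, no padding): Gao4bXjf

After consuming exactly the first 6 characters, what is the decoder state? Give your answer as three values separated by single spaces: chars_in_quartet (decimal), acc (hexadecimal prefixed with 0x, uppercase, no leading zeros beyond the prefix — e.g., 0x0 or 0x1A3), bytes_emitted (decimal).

Answer: 2 0x6D7 3

Derivation:
After char 0 ('G'=6): chars_in_quartet=1 acc=0x6 bytes_emitted=0
After char 1 ('a'=26): chars_in_quartet=2 acc=0x19A bytes_emitted=0
After char 2 ('o'=40): chars_in_quartet=3 acc=0x66A8 bytes_emitted=0
After char 3 ('4'=56): chars_in_quartet=4 acc=0x19AA38 -> emit 19 AA 38, reset; bytes_emitted=3
After char 4 ('b'=27): chars_in_quartet=1 acc=0x1B bytes_emitted=3
After char 5 ('X'=23): chars_in_quartet=2 acc=0x6D7 bytes_emitted=3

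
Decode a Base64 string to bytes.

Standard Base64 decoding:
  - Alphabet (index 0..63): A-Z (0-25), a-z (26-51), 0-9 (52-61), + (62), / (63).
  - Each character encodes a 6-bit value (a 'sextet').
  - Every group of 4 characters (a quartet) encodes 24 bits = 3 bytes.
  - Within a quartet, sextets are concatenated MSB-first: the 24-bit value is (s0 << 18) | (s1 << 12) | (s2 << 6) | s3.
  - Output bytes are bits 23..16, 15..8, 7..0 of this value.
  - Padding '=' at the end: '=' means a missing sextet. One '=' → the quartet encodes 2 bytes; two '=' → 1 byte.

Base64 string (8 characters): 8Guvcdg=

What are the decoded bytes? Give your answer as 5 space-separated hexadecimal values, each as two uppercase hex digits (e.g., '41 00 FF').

After char 0 ('8'=60): chars_in_quartet=1 acc=0x3C bytes_emitted=0
After char 1 ('G'=6): chars_in_quartet=2 acc=0xF06 bytes_emitted=0
After char 2 ('u'=46): chars_in_quartet=3 acc=0x3C1AE bytes_emitted=0
After char 3 ('v'=47): chars_in_quartet=4 acc=0xF06BAF -> emit F0 6B AF, reset; bytes_emitted=3
After char 4 ('c'=28): chars_in_quartet=1 acc=0x1C bytes_emitted=3
After char 5 ('d'=29): chars_in_quartet=2 acc=0x71D bytes_emitted=3
After char 6 ('g'=32): chars_in_quartet=3 acc=0x1C760 bytes_emitted=3
Padding '=': partial quartet acc=0x1C760 -> emit 71 D8; bytes_emitted=5

Answer: F0 6B AF 71 D8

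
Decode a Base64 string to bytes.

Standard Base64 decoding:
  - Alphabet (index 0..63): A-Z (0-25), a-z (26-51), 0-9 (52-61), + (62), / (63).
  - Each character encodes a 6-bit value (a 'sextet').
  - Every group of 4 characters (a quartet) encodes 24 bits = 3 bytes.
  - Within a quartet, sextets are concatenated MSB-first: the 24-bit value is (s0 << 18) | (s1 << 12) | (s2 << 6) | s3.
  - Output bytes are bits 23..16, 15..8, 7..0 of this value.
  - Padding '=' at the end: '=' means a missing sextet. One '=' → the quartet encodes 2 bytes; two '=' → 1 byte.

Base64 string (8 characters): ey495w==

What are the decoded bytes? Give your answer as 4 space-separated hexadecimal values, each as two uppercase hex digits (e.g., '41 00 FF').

Answer: 7B 2E 3D E7

Derivation:
After char 0 ('e'=30): chars_in_quartet=1 acc=0x1E bytes_emitted=0
After char 1 ('y'=50): chars_in_quartet=2 acc=0x7B2 bytes_emitted=0
After char 2 ('4'=56): chars_in_quartet=3 acc=0x1ECB8 bytes_emitted=0
After char 3 ('9'=61): chars_in_quartet=4 acc=0x7B2E3D -> emit 7B 2E 3D, reset; bytes_emitted=3
After char 4 ('5'=57): chars_in_quartet=1 acc=0x39 bytes_emitted=3
After char 5 ('w'=48): chars_in_quartet=2 acc=0xE70 bytes_emitted=3
Padding '==': partial quartet acc=0xE70 -> emit E7; bytes_emitted=4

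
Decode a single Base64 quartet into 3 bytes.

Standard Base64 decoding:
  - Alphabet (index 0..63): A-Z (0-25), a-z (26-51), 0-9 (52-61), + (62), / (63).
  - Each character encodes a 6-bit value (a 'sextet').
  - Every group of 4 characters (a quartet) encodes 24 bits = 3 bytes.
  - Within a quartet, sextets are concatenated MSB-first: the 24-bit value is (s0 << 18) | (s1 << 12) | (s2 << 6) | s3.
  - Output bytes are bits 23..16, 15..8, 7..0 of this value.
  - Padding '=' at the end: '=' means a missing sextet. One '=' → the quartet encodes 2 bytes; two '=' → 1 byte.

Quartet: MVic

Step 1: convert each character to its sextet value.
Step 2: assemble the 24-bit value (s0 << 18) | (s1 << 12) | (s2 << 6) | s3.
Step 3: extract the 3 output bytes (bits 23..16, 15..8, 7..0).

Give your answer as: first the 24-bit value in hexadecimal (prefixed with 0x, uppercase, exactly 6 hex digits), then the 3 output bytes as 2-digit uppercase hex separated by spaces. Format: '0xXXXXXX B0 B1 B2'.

Sextets: M=12, V=21, i=34, c=28
24-bit: (12<<18) | (21<<12) | (34<<6) | 28
      = 0x300000 | 0x015000 | 0x000880 | 0x00001C
      = 0x31589C
Bytes: (v>>16)&0xFF=31, (v>>8)&0xFF=58, v&0xFF=9C

Answer: 0x31589C 31 58 9C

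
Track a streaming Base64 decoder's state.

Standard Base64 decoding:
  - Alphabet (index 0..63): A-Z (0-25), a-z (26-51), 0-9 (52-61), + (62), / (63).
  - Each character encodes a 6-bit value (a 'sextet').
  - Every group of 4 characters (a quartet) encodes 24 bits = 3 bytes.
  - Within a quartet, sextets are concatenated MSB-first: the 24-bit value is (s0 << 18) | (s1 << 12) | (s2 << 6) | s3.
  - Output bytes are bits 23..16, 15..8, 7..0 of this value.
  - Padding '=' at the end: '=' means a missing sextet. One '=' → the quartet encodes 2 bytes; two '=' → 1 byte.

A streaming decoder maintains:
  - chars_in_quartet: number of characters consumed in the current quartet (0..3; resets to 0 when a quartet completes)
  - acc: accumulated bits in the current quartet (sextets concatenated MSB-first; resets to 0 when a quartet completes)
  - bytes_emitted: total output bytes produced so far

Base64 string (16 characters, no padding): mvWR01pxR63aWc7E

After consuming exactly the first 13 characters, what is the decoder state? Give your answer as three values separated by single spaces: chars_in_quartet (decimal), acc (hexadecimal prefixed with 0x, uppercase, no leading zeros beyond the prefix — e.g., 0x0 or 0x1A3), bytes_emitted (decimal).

After char 0 ('m'=38): chars_in_quartet=1 acc=0x26 bytes_emitted=0
After char 1 ('v'=47): chars_in_quartet=2 acc=0x9AF bytes_emitted=0
After char 2 ('W'=22): chars_in_quartet=3 acc=0x26BD6 bytes_emitted=0
After char 3 ('R'=17): chars_in_quartet=4 acc=0x9AF591 -> emit 9A F5 91, reset; bytes_emitted=3
After char 4 ('0'=52): chars_in_quartet=1 acc=0x34 bytes_emitted=3
After char 5 ('1'=53): chars_in_quartet=2 acc=0xD35 bytes_emitted=3
After char 6 ('p'=41): chars_in_quartet=3 acc=0x34D69 bytes_emitted=3
After char 7 ('x'=49): chars_in_quartet=4 acc=0xD35A71 -> emit D3 5A 71, reset; bytes_emitted=6
After char 8 ('R'=17): chars_in_quartet=1 acc=0x11 bytes_emitted=6
After char 9 ('6'=58): chars_in_quartet=2 acc=0x47A bytes_emitted=6
After char 10 ('3'=55): chars_in_quartet=3 acc=0x11EB7 bytes_emitted=6
After char 11 ('a'=26): chars_in_quartet=4 acc=0x47ADDA -> emit 47 AD DA, reset; bytes_emitted=9
After char 12 ('W'=22): chars_in_quartet=1 acc=0x16 bytes_emitted=9

Answer: 1 0x16 9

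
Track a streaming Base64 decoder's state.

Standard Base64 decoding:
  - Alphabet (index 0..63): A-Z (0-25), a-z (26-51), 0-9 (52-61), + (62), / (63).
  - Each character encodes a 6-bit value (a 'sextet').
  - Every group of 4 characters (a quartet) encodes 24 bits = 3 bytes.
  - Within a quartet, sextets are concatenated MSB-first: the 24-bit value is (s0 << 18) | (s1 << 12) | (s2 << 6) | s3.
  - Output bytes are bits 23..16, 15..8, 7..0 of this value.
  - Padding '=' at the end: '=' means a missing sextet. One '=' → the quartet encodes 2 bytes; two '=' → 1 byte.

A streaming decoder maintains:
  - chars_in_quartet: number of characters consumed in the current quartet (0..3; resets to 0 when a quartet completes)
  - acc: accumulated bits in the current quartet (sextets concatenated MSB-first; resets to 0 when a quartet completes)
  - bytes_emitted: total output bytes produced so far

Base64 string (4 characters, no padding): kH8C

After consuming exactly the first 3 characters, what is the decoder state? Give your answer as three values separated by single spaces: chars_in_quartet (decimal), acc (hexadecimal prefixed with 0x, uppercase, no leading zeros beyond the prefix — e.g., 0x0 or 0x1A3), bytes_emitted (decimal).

Answer: 3 0x241FC 0

Derivation:
After char 0 ('k'=36): chars_in_quartet=1 acc=0x24 bytes_emitted=0
After char 1 ('H'=7): chars_in_quartet=2 acc=0x907 bytes_emitted=0
After char 2 ('8'=60): chars_in_quartet=3 acc=0x241FC bytes_emitted=0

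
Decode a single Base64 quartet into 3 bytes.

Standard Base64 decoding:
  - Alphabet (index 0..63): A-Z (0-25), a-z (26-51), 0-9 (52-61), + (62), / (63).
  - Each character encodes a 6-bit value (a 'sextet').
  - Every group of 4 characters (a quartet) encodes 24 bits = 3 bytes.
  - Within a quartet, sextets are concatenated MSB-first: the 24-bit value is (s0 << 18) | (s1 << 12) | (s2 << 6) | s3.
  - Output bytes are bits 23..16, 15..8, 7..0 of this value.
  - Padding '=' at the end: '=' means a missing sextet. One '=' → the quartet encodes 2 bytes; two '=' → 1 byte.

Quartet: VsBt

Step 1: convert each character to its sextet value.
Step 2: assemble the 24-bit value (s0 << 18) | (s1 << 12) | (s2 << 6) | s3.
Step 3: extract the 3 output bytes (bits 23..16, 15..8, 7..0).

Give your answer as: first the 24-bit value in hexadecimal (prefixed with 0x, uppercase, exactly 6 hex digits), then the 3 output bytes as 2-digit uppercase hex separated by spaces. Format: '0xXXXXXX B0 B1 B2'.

Answer: 0x56C06D 56 C0 6D

Derivation:
Sextets: V=21, s=44, B=1, t=45
24-bit: (21<<18) | (44<<12) | (1<<6) | 45
      = 0x540000 | 0x02C000 | 0x000040 | 0x00002D
      = 0x56C06D
Bytes: (v>>16)&0xFF=56, (v>>8)&0xFF=C0, v&0xFF=6D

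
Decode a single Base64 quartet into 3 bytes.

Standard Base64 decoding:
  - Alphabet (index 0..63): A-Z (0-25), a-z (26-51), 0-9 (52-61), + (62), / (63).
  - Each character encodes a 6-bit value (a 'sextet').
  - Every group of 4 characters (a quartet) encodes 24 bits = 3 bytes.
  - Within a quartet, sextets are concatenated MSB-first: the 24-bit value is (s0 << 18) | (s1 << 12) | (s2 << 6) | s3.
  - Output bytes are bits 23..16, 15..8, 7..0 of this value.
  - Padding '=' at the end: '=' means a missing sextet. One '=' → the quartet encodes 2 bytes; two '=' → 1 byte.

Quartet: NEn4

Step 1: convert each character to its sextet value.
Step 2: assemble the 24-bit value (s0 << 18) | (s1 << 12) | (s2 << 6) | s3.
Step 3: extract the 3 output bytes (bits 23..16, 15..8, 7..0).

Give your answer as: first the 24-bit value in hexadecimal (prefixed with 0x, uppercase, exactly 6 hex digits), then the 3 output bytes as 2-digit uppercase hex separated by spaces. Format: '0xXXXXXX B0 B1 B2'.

Answer: 0x3449F8 34 49 F8

Derivation:
Sextets: N=13, E=4, n=39, 4=56
24-bit: (13<<18) | (4<<12) | (39<<6) | 56
      = 0x340000 | 0x004000 | 0x0009C0 | 0x000038
      = 0x3449F8
Bytes: (v>>16)&0xFF=34, (v>>8)&0xFF=49, v&0xFF=F8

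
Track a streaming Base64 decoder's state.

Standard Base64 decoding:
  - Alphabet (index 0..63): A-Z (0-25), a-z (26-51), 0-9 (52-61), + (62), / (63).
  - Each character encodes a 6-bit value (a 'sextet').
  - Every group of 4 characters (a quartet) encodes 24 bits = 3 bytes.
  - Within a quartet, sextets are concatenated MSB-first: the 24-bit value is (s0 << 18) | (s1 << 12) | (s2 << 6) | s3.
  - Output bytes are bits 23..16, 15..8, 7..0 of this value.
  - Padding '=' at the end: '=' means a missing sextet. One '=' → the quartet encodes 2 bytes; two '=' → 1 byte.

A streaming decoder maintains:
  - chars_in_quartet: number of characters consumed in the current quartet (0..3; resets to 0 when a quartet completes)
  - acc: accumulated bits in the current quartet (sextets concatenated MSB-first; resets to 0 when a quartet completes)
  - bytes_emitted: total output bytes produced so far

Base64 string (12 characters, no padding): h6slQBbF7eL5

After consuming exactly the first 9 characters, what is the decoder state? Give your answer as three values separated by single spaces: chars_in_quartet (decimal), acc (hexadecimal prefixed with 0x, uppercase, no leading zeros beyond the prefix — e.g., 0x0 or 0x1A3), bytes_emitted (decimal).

After char 0 ('h'=33): chars_in_quartet=1 acc=0x21 bytes_emitted=0
After char 1 ('6'=58): chars_in_quartet=2 acc=0x87A bytes_emitted=0
After char 2 ('s'=44): chars_in_quartet=3 acc=0x21EAC bytes_emitted=0
After char 3 ('l'=37): chars_in_quartet=4 acc=0x87AB25 -> emit 87 AB 25, reset; bytes_emitted=3
After char 4 ('Q'=16): chars_in_quartet=1 acc=0x10 bytes_emitted=3
After char 5 ('B'=1): chars_in_quartet=2 acc=0x401 bytes_emitted=3
After char 6 ('b'=27): chars_in_quartet=3 acc=0x1005B bytes_emitted=3
After char 7 ('F'=5): chars_in_quartet=4 acc=0x4016C5 -> emit 40 16 C5, reset; bytes_emitted=6
After char 8 ('7'=59): chars_in_quartet=1 acc=0x3B bytes_emitted=6

Answer: 1 0x3B 6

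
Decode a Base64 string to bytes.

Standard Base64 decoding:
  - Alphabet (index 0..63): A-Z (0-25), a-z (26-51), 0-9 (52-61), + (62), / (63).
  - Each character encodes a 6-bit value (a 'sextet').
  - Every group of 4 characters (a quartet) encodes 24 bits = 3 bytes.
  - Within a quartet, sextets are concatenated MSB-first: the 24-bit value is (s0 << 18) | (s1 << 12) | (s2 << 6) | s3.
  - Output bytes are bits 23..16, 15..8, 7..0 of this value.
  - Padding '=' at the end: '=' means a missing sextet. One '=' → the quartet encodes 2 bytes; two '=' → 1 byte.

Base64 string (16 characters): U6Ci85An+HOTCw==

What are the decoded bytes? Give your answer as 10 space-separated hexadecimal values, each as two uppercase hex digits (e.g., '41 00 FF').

Answer: 53 A0 A2 F3 90 27 F8 73 93 0B

Derivation:
After char 0 ('U'=20): chars_in_quartet=1 acc=0x14 bytes_emitted=0
After char 1 ('6'=58): chars_in_quartet=2 acc=0x53A bytes_emitted=0
After char 2 ('C'=2): chars_in_quartet=3 acc=0x14E82 bytes_emitted=0
After char 3 ('i'=34): chars_in_quartet=4 acc=0x53A0A2 -> emit 53 A0 A2, reset; bytes_emitted=3
After char 4 ('8'=60): chars_in_quartet=1 acc=0x3C bytes_emitted=3
After char 5 ('5'=57): chars_in_quartet=2 acc=0xF39 bytes_emitted=3
After char 6 ('A'=0): chars_in_quartet=3 acc=0x3CE40 bytes_emitted=3
After char 7 ('n'=39): chars_in_quartet=4 acc=0xF39027 -> emit F3 90 27, reset; bytes_emitted=6
After char 8 ('+'=62): chars_in_quartet=1 acc=0x3E bytes_emitted=6
After char 9 ('H'=7): chars_in_quartet=2 acc=0xF87 bytes_emitted=6
After char 10 ('O'=14): chars_in_quartet=3 acc=0x3E1CE bytes_emitted=6
After char 11 ('T'=19): chars_in_quartet=4 acc=0xF87393 -> emit F8 73 93, reset; bytes_emitted=9
After char 12 ('C'=2): chars_in_quartet=1 acc=0x2 bytes_emitted=9
After char 13 ('w'=48): chars_in_quartet=2 acc=0xB0 bytes_emitted=9
Padding '==': partial quartet acc=0xB0 -> emit 0B; bytes_emitted=10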